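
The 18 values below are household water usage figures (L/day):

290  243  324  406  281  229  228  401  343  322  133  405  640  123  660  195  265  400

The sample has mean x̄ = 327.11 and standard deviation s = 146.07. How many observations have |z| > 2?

2

Cutoffs: x̄ ± 2s = [34.97, 619.25].
Outside the cutoffs: 640, 660.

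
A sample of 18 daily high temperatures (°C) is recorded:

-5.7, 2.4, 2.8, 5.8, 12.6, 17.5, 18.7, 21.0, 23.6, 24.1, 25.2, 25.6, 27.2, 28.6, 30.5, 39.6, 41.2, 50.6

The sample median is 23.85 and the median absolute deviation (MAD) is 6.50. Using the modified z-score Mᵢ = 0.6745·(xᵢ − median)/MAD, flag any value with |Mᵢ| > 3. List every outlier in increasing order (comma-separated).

-5.7

|Mᵢ| > 3 ⇔ |xᵢ − 23.85| > 3·6.50/0.6745 = 28.91.
So outliers lie outside [-5.06, 52.76].
-5.7: M = -3.07 → outlier.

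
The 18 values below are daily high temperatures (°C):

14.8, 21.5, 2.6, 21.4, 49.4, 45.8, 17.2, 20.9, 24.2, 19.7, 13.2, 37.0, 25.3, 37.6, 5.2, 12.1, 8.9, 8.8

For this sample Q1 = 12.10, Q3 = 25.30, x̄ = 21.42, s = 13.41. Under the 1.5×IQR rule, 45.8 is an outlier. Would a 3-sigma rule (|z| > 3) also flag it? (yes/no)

z = (45.8 − 21.42) / 13.41 = 1.82.
|z| = 1.82 ≤ 3.

no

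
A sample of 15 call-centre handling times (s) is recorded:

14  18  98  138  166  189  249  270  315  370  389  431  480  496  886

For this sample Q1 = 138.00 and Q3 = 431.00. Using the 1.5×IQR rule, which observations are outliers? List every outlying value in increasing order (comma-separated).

IQR = Q3 − Q1 = 431.00 − 138.00 = 293.00.
Lower fence = Q1 − 1.5·IQR = 138.00 − 439.50 = -301.50.
Upper fence = Q3 + 1.5·IQR = 431.00 + 439.50 = 870.50.
886 > 870.50 → outlier.
All remaining values lie within [-301.50, 870.50].

886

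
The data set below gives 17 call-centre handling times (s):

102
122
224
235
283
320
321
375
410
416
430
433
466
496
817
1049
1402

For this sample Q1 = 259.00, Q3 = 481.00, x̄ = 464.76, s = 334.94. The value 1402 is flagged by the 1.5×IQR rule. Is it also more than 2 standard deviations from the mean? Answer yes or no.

yes

z = (1402 − 464.76) / 334.94 = 2.80.
|z| = 2.80 > 2.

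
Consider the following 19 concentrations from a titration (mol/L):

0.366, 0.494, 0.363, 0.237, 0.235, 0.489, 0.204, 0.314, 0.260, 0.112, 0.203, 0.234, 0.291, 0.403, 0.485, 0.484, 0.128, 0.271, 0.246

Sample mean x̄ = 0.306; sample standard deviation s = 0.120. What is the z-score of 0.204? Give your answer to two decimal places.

z = (0.204 − 0.306) / 0.120 = -0.85.

-0.85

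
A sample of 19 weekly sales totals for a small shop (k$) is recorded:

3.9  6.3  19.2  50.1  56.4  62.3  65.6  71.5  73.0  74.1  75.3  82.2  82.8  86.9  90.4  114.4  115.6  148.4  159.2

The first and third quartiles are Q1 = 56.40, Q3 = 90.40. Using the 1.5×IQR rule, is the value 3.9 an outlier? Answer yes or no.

IQR = Q3 − Q1 = 90.40 − 56.40 = 34.00.
Lower fence = Q1 − 1.5·IQR = 56.40 − 51.00 = 5.40.
Upper fence = Q3 + 1.5·IQR = 90.40 + 51.00 = 141.40.
3.9 lies below the lower fence.

yes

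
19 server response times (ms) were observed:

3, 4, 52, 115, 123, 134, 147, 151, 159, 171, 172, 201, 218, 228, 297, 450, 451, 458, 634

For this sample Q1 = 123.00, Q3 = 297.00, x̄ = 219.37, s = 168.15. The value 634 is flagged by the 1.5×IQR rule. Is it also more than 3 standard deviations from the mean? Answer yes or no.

no

z = (634 − 219.37) / 168.15 = 2.47.
|z| = 2.47 ≤ 3.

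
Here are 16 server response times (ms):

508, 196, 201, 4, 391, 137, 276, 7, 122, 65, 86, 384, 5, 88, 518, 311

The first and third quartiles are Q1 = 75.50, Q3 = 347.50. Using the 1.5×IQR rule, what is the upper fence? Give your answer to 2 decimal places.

IQR = Q3 − Q1 = 347.50 − 75.50 = 272.00.
Lower fence = Q1 − 1.5·IQR = 75.50 − 408.00 = -332.50.
Upper fence = Q3 + 1.5·IQR = 347.50 + 408.00 = 755.50.

755.50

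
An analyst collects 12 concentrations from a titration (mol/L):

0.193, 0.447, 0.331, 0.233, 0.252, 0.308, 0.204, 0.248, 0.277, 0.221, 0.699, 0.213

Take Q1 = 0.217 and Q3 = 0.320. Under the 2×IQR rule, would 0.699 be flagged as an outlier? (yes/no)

yes

IQR = Q3 − Q1 = 0.320 − 0.217 = 0.103.
Lower fence = Q1 − 2·IQR = 0.217 − 0.206 = 0.011.
Upper fence = Q3 + 2·IQR = 0.320 + 0.206 = 0.526.
0.699 lies above the upper fence.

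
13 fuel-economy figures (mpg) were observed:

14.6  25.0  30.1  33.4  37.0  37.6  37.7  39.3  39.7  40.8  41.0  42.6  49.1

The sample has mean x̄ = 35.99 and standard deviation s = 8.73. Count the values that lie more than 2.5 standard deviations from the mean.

Cutoffs: x̄ ± 2.5s = [14.165, 57.815].
Every value lies within the cutoffs.

0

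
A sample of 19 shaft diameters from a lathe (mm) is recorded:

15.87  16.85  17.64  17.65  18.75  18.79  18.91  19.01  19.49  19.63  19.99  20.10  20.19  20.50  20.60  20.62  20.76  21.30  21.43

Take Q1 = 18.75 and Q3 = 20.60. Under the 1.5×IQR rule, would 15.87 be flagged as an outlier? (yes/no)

IQR = Q3 − Q1 = 20.60 − 18.75 = 1.85.
Lower fence = Q1 − 1.5·IQR = 18.75 − 2.775 = 15.975.
Upper fence = Q3 + 1.5·IQR = 20.60 + 2.775 = 23.375.
15.87 lies below the lower fence.

yes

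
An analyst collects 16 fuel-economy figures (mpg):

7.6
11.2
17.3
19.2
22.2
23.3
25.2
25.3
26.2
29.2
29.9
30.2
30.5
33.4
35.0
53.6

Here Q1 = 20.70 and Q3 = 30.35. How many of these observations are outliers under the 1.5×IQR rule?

1

IQR = 9.65; fences at 20.70 − 14.475 = 6.225 and 30.35 + 14.475 = 44.825.
Outside the cutoffs: 53.6.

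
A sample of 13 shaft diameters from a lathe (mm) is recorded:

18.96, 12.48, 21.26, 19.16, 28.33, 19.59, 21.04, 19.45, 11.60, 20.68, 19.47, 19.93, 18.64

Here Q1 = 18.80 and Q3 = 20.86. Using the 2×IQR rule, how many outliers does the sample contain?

3

IQR = 2.06; fences at 18.80 − 4.12 = 14.68 and 20.86 + 4.12 = 24.98.
Outside the cutoffs: 11.60, 12.48, 28.33.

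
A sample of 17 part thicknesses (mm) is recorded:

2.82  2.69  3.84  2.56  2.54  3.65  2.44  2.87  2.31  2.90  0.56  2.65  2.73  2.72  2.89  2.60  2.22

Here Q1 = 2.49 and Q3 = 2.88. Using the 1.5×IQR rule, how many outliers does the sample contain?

3

IQR = 0.39; fences at 2.49 − 0.585 = 1.905 and 2.88 + 0.585 = 3.465.
Outside the cutoffs: 0.56, 3.65, 3.84.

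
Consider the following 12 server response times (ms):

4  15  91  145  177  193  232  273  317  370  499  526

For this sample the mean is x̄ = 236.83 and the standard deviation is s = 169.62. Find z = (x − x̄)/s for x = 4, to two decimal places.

-1.37

z = (4 − 236.83) / 169.62 = -1.37.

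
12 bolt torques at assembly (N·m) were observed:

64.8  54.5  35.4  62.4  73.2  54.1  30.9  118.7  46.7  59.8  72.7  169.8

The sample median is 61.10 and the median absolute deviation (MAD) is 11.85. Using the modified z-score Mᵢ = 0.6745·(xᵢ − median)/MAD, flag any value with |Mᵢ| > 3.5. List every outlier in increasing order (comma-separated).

|Mᵢ| > 3.5 ⇔ |xᵢ − 61.10| > 3.5·11.85/0.6745 = 61.49.
So outliers lie outside [-0.39, 122.59].
169.8: M = 6.19 → outlier.

169.8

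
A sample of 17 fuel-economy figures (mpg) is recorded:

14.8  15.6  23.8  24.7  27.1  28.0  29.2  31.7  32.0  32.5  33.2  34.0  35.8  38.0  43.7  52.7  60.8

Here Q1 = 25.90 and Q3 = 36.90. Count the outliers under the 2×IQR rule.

IQR = 11.00; fences at 25.90 − 22.00 = 3.90 and 36.90 + 22.00 = 58.90.
Outside the cutoffs: 60.8.

1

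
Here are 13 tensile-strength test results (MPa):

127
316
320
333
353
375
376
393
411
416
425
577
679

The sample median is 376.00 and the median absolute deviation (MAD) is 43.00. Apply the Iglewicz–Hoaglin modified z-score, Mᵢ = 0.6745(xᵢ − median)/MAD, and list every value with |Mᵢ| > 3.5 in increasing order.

|Mᵢ| > 3.5 ⇔ |xᵢ − 376.00| > 3.5·43.00/0.6745 = 223.13.
So outliers lie outside [152.87, 599.13].
127: M = -3.91 → outlier.
679: M = 4.75 → outlier.

127, 679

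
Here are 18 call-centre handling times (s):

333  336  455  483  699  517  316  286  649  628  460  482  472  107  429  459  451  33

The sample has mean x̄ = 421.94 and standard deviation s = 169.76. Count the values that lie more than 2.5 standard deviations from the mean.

0

Cutoffs: x̄ ± 2.5s = [-2.46, 846.34].
Every value lies within the cutoffs.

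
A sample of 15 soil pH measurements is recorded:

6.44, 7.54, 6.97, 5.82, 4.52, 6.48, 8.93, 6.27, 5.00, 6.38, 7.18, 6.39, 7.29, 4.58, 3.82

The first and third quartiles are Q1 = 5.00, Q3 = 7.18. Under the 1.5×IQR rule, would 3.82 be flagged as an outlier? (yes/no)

IQR = Q3 − Q1 = 7.18 − 5.00 = 2.18.
Lower fence = Q1 − 1.5·IQR = 5.00 − 3.27 = 1.73.
Upper fence = Q3 + 1.5·IQR = 7.18 + 3.27 = 10.45.
3.82 lies within [1.73, 10.45].

no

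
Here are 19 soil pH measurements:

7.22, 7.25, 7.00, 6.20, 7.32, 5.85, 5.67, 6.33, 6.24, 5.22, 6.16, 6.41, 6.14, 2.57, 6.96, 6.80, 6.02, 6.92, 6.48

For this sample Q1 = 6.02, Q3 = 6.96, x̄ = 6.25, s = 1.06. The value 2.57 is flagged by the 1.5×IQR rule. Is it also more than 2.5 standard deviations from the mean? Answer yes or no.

yes

z = (2.57 − 6.25) / 1.06 = -3.47.
|z| = 3.47 > 2.5.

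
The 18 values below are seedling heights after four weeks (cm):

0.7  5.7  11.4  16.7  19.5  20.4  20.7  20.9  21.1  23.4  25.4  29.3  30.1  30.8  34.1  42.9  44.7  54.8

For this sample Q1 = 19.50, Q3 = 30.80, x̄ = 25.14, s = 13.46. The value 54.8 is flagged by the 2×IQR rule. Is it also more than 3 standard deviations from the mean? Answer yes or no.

no

z = (54.8 − 25.14) / 13.46 = 2.20.
|z| = 2.20 ≤ 3.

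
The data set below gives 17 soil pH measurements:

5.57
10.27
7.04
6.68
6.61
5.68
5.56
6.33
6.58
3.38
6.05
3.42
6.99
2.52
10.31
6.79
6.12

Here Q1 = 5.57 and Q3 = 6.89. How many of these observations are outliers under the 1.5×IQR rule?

IQR = 1.32; fences at 5.57 − 1.98 = 3.59 and 6.89 + 1.98 = 8.87.
Outside the cutoffs: 2.52, 3.38, 3.42, 10.27, 10.31.

5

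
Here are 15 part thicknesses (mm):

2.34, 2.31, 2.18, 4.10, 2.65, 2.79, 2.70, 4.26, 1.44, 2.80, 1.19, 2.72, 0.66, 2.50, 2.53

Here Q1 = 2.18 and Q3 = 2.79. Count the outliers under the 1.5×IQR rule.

4

IQR = 0.61; fences at 2.18 − 0.915 = 1.265 and 2.79 + 0.915 = 3.705.
Outside the cutoffs: 0.66, 1.19, 4.10, 4.26.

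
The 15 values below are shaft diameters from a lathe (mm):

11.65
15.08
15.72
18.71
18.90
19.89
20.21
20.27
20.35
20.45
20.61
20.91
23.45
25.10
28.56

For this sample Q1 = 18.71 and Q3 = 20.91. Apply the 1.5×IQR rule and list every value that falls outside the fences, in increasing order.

11.65, 15.08, 25.10, 28.56

IQR = Q3 − Q1 = 20.91 − 18.71 = 2.20.
Lower fence = Q1 − 1.5·IQR = 18.71 − 3.30 = 15.41.
Upper fence = Q3 + 1.5·IQR = 20.91 + 3.30 = 24.21.
11.65 < 15.41 → outlier.
15.08 < 15.41 → outlier.
25.10 > 24.21 → outlier.
28.56 > 24.21 → outlier.
All remaining values lie within [15.41, 24.21].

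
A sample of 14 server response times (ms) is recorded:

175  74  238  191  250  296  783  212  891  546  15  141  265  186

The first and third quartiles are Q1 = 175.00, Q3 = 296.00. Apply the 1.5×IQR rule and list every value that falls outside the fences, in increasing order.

IQR = Q3 − Q1 = 296.00 − 175.00 = 121.00.
Lower fence = Q1 − 1.5·IQR = 175.00 − 181.50 = -6.50.
Upper fence = Q3 + 1.5·IQR = 296.00 + 181.50 = 477.50.
546 > 477.50 → outlier.
783 > 477.50 → outlier.
891 > 477.50 → outlier.
All remaining values lie within [-6.50, 477.50].

546, 783, 891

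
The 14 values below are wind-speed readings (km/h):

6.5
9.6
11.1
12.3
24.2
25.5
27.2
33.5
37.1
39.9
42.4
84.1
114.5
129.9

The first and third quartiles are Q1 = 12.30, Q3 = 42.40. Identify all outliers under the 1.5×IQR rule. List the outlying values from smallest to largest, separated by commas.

114.5, 129.9

IQR = Q3 − Q1 = 42.40 − 12.30 = 30.10.
Lower fence = Q1 − 1.5·IQR = 12.30 − 45.15 = -32.85.
Upper fence = Q3 + 1.5·IQR = 42.40 + 45.15 = 87.55.
114.5 > 87.55 → outlier.
129.9 > 87.55 → outlier.
All remaining values lie within [-32.85, 87.55].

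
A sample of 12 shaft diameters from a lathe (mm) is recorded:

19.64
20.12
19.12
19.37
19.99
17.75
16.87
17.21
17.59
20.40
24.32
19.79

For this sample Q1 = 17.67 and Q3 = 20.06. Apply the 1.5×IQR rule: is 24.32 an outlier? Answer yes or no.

IQR = Q3 − Q1 = 20.06 − 17.67 = 2.39.
Lower fence = Q1 − 1.5·IQR = 17.67 − 3.585 = 14.085.
Upper fence = Q3 + 1.5·IQR = 20.06 + 3.585 = 23.645.
24.32 lies above the upper fence.

yes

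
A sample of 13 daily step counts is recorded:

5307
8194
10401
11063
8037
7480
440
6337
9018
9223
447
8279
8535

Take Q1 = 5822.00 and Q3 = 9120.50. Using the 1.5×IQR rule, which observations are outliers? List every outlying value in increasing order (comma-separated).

IQR = Q3 − Q1 = 9120.50 − 5822.00 = 3298.50.
Lower fence = Q1 − 1.5·IQR = 5822.00 − 4947.75 = 874.25.
Upper fence = Q3 + 1.5·IQR = 9120.50 + 4947.75 = 14068.25.
440 < 874.25 → outlier.
447 < 874.25 → outlier.
All remaining values lie within [874.25, 14068.25].

440, 447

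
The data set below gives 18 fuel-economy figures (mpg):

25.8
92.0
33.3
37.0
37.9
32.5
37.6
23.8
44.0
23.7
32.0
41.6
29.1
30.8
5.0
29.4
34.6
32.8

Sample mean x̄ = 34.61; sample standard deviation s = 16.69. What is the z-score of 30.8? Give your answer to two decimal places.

z = (30.8 − 34.61) / 16.69 = -0.23.

-0.23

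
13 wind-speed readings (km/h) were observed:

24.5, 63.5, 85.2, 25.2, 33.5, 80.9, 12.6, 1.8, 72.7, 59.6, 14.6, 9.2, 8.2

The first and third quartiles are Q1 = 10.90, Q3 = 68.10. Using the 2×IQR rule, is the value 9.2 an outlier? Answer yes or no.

no

IQR = Q3 − Q1 = 68.10 − 10.90 = 57.20.
Lower fence = Q1 − 2·IQR = 10.90 − 114.40 = -103.50.
Upper fence = Q3 + 2·IQR = 68.10 + 114.40 = 182.50.
9.2 lies within [-103.50, 182.50].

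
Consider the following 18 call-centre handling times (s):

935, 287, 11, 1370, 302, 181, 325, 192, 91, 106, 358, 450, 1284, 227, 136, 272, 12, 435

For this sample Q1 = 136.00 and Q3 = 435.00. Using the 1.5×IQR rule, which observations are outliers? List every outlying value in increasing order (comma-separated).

IQR = Q3 − Q1 = 435.00 − 136.00 = 299.00.
Lower fence = Q1 − 1.5·IQR = 136.00 − 448.50 = -312.50.
Upper fence = Q3 + 1.5·IQR = 435.00 + 448.50 = 883.50.
935 > 883.50 → outlier.
1284 > 883.50 → outlier.
1370 > 883.50 → outlier.
All remaining values lie within [-312.50, 883.50].

935, 1284, 1370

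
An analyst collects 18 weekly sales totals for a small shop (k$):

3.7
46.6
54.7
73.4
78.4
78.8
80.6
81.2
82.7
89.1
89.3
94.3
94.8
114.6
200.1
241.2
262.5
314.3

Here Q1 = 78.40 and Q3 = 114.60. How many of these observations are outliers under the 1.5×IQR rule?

5

IQR = 36.20; fences at 78.40 − 54.30 = 24.10 and 114.60 + 54.30 = 168.90.
Outside the cutoffs: 3.7, 200.1, 241.2, 262.5, 314.3.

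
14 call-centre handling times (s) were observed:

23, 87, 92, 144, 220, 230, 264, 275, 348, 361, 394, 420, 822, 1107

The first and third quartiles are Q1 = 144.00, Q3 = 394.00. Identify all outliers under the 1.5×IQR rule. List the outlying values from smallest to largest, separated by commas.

IQR = Q3 − Q1 = 394.00 − 144.00 = 250.00.
Lower fence = Q1 − 1.5·IQR = 144.00 − 375.00 = -231.00.
Upper fence = Q3 + 1.5·IQR = 394.00 + 375.00 = 769.00.
822 > 769.00 → outlier.
1107 > 769.00 → outlier.
All remaining values lie within [-231.00, 769.00].

822, 1107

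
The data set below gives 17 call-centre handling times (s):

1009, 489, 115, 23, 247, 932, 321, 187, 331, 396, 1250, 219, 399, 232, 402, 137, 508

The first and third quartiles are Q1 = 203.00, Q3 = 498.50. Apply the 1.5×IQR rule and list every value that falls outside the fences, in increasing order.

IQR = Q3 − Q1 = 498.50 − 203.00 = 295.50.
Lower fence = Q1 − 1.5·IQR = 203.00 − 443.25 = -240.25.
Upper fence = Q3 + 1.5·IQR = 498.50 + 443.25 = 941.75.
1009 > 941.75 → outlier.
1250 > 941.75 → outlier.
All remaining values lie within [-240.25, 941.75].

1009, 1250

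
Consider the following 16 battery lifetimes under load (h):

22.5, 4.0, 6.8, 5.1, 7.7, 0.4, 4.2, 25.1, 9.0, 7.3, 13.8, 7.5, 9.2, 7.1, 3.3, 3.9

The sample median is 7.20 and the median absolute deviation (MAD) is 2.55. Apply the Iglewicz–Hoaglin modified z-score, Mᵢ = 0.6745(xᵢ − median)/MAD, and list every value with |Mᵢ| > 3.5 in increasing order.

|Mᵢ| > 3.5 ⇔ |xᵢ − 7.20| > 3.5·2.55/0.6745 = 13.23.
So outliers lie outside [-6.03, 20.43].
22.5: M = 4.05 → outlier.
25.1: M = 4.73 → outlier.

22.5, 25.1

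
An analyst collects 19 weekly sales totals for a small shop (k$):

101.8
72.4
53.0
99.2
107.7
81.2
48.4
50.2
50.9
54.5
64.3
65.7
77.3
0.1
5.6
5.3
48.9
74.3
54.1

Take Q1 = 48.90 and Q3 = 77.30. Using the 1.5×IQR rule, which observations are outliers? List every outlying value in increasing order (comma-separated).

0.1, 5.3, 5.6

IQR = Q3 − Q1 = 77.30 − 48.90 = 28.40.
Lower fence = Q1 − 1.5·IQR = 48.90 − 42.60 = 6.30.
Upper fence = Q3 + 1.5·IQR = 77.30 + 42.60 = 119.90.
0.1 < 6.30 → outlier.
5.3 < 6.30 → outlier.
5.6 < 6.30 → outlier.
All remaining values lie within [6.30, 119.90].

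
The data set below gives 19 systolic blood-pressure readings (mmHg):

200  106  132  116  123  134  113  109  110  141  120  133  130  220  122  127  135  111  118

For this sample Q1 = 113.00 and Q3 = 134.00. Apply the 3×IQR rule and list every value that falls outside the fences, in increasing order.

200, 220

IQR = Q3 − Q1 = 134.00 − 113.00 = 21.00.
Lower fence = Q1 − 3·IQR = 113.00 − 63.00 = 50.00.
Upper fence = Q3 + 3·IQR = 134.00 + 63.00 = 197.00.
200 > 197.00 → outlier.
220 > 197.00 → outlier.
All remaining values lie within [50.00, 197.00].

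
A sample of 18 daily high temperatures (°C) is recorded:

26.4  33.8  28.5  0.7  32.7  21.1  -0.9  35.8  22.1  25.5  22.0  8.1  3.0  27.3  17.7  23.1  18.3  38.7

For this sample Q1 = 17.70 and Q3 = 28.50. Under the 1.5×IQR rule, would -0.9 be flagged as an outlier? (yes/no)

yes

IQR = Q3 − Q1 = 28.50 − 17.70 = 10.80.
Lower fence = Q1 − 1.5·IQR = 17.70 − 16.20 = 1.50.
Upper fence = Q3 + 1.5·IQR = 28.50 + 16.20 = 44.70.
-0.9 lies below the lower fence.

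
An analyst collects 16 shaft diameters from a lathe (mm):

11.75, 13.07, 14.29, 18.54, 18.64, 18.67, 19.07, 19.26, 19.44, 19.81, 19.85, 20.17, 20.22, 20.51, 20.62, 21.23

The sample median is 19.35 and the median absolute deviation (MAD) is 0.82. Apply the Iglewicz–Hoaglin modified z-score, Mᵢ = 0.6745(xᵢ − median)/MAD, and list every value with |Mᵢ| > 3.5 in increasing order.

11.75, 13.07, 14.29

|Mᵢ| > 3.5 ⇔ |xᵢ − 19.35| > 3.5·0.82/0.6745 = 4.26.
So outliers lie outside [15.09, 23.61].
11.75: M = -6.25 → outlier.
13.07: M = -5.17 → outlier.
14.29: M = -4.16 → outlier.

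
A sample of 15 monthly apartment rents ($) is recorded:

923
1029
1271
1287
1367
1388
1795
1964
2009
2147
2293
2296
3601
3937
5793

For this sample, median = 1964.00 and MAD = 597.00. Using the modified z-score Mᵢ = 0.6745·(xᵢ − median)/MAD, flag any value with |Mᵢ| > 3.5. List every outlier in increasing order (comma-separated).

5793

|Mᵢ| > 3.5 ⇔ |xᵢ − 1964.00| > 3.5·597.00/0.6745 = 3097.85.
So outliers lie outside [-1133.85, 5061.85].
5793: M = 4.33 → outlier.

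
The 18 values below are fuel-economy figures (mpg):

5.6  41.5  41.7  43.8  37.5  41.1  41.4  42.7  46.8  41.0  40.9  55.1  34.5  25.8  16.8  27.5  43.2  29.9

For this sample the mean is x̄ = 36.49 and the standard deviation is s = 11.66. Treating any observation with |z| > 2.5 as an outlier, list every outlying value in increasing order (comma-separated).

5.6

Cutoffs at x̄ ± 2.5s: 36.49 ± 2.5·11.66 = [7.34, 65.64].
5.6: z = -2.65, |z| > 2.5 → outlier.
Every other value lies within [7.34, 65.64].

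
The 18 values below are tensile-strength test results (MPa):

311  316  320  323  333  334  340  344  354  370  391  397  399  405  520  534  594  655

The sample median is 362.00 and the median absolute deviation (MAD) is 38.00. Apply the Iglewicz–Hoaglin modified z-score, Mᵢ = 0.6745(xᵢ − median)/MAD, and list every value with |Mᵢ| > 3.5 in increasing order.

|Mᵢ| > 3.5 ⇔ |xᵢ − 362.00| > 3.5·38.00/0.6745 = 197.18.
So outliers lie outside [164.82, 559.18].
594: M = 4.12 → outlier.
655: M = 5.20 → outlier.

594, 655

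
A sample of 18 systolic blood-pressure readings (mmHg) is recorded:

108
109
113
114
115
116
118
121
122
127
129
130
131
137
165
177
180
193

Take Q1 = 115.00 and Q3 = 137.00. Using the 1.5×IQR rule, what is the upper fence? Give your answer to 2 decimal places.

IQR = Q3 − Q1 = 137.00 − 115.00 = 22.00.
Lower fence = Q1 − 1.5·IQR = 115.00 − 33.00 = 82.00.
Upper fence = Q3 + 1.5·IQR = 137.00 + 33.00 = 170.00.

170.00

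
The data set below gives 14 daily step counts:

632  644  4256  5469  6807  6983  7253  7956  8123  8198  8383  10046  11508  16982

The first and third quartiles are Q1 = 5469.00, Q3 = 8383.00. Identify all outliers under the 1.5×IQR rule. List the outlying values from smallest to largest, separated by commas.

632, 644, 16982

IQR = Q3 − Q1 = 8383.00 − 5469.00 = 2914.00.
Lower fence = Q1 − 1.5·IQR = 5469.00 − 4371.00 = 1098.00.
Upper fence = Q3 + 1.5·IQR = 8383.00 + 4371.00 = 12754.00.
632 < 1098.00 → outlier.
644 < 1098.00 → outlier.
16982 > 12754.00 → outlier.
All remaining values lie within [1098.00, 12754.00].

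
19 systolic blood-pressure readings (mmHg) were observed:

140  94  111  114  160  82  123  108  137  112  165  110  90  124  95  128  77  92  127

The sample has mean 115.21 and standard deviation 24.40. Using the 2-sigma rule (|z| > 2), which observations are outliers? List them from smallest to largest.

165

Cutoffs at x̄ ± 2s: 115.21 ± 2·24.40 = [66.41, 164.01].
165: z = 2.04, |z| > 2 → outlier.
Every other value lies within [66.41, 164.01].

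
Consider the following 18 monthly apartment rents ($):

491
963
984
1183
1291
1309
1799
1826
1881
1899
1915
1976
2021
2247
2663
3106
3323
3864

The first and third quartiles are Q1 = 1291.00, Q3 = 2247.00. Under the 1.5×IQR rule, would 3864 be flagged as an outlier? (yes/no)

yes

IQR = Q3 − Q1 = 2247.00 − 1291.00 = 956.00.
Lower fence = Q1 − 1.5·IQR = 1291.00 − 1434.00 = -143.00.
Upper fence = Q3 + 1.5·IQR = 2247.00 + 1434.00 = 3681.00.
3864 lies above the upper fence.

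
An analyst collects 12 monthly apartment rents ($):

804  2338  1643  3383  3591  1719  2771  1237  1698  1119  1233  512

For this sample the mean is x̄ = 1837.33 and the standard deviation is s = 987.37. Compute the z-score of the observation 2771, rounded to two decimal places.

0.95

z = (2771 − 1837.33) / 987.37 = 0.95.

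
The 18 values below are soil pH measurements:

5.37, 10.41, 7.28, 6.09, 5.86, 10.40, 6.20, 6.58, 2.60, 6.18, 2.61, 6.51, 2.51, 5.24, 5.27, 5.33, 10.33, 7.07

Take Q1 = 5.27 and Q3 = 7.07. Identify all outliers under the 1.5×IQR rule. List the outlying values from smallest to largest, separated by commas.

IQR = Q3 − Q1 = 7.07 − 5.27 = 1.80.
Lower fence = Q1 − 1.5·IQR = 5.27 − 2.70 = 2.57.
Upper fence = Q3 + 1.5·IQR = 7.07 + 2.70 = 9.77.
2.51 < 2.57 → outlier.
10.33 > 9.77 → outlier.
10.40 > 9.77 → outlier.
10.41 > 9.77 → outlier.
All remaining values lie within [2.57, 9.77].

2.51, 10.33, 10.40, 10.41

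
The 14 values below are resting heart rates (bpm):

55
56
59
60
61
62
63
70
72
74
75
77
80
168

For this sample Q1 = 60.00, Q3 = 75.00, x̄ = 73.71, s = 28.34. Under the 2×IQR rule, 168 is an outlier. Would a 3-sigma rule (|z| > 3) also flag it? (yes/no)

z = (168 − 73.71) / 28.34 = 3.33.
|z| = 3.33 > 3.

yes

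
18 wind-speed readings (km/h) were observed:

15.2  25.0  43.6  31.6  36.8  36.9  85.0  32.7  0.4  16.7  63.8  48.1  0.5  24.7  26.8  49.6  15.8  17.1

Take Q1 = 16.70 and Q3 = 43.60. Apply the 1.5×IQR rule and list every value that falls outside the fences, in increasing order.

85.0

IQR = Q3 − Q1 = 43.60 − 16.70 = 26.90.
Lower fence = Q1 − 1.5·IQR = 16.70 − 40.35 = -23.65.
Upper fence = Q3 + 1.5·IQR = 43.60 + 40.35 = 83.95.
85.0 > 83.95 → outlier.
All remaining values lie within [-23.65, 83.95].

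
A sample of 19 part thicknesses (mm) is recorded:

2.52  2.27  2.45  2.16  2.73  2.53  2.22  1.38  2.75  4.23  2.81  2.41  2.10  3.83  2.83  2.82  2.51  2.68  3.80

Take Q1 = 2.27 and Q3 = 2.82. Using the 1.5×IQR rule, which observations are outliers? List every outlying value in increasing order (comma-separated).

1.38, 3.80, 3.83, 4.23

IQR = Q3 − Q1 = 2.82 − 2.27 = 0.55.
Lower fence = Q1 − 1.5·IQR = 2.27 − 0.825 = 1.445.
Upper fence = Q3 + 1.5·IQR = 2.82 + 0.825 = 3.645.
1.38 < 1.445 → outlier.
3.80 > 3.645 → outlier.
3.83 > 3.645 → outlier.
4.23 > 3.645 → outlier.
All remaining values lie within [1.445, 3.645].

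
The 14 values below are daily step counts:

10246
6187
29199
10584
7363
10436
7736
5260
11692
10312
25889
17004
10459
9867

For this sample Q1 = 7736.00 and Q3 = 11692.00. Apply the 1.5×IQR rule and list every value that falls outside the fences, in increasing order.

25889, 29199

IQR = Q3 − Q1 = 11692.00 − 7736.00 = 3956.00.
Lower fence = Q1 − 1.5·IQR = 7736.00 − 5934.00 = 1802.00.
Upper fence = Q3 + 1.5·IQR = 11692.00 + 5934.00 = 17626.00.
25889 > 17626.00 → outlier.
29199 > 17626.00 → outlier.
All remaining values lie within [1802.00, 17626.00].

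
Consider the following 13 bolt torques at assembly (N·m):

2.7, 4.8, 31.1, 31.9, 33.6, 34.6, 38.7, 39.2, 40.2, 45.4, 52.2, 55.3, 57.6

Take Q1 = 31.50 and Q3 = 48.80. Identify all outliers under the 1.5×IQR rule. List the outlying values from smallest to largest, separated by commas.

IQR = Q3 − Q1 = 48.80 − 31.50 = 17.30.
Lower fence = Q1 − 1.5·IQR = 31.50 − 25.95 = 5.55.
Upper fence = Q3 + 1.5·IQR = 48.80 + 25.95 = 74.75.
2.7 < 5.55 → outlier.
4.8 < 5.55 → outlier.
All remaining values lie within [5.55, 74.75].

2.7, 4.8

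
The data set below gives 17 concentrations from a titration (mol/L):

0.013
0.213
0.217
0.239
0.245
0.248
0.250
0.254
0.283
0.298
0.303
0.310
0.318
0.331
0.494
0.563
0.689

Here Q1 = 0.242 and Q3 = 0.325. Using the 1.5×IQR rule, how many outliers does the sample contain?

IQR = 0.083; fences at 0.242 − 0.1245 = 0.1175 and 0.325 + 0.1245 = 0.4495.
Outside the cutoffs: 0.013, 0.494, 0.563, 0.689.

4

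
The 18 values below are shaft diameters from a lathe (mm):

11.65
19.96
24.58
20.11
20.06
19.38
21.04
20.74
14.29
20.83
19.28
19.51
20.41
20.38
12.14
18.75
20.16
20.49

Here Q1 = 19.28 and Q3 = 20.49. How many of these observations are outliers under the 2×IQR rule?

IQR = 1.21; fences at 19.28 − 2.42 = 16.86 and 20.49 + 2.42 = 22.91.
Outside the cutoffs: 11.65, 12.14, 14.29, 24.58.

4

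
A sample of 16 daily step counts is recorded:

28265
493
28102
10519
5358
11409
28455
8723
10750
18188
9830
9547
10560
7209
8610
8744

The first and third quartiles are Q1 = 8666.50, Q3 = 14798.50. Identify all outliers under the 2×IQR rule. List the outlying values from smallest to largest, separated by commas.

28102, 28265, 28455

IQR = Q3 − Q1 = 14798.50 − 8666.50 = 6132.00.
Lower fence = Q1 − 2·IQR = 8666.50 − 12264.00 = -3597.50.
Upper fence = Q3 + 2·IQR = 14798.50 + 12264.00 = 27062.50.
28102 > 27062.50 → outlier.
28265 > 27062.50 → outlier.
28455 > 27062.50 → outlier.
All remaining values lie within [-3597.50, 27062.50].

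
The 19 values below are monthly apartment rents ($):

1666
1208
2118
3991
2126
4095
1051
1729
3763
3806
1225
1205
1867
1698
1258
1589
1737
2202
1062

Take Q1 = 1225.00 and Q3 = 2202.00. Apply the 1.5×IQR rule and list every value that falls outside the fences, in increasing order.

3763, 3806, 3991, 4095

IQR = Q3 − Q1 = 2202.00 − 1225.00 = 977.00.
Lower fence = Q1 − 1.5·IQR = 1225.00 − 1465.50 = -240.50.
Upper fence = Q3 + 1.5·IQR = 2202.00 + 1465.50 = 3667.50.
3763 > 3667.50 → outlier.
3806 > 3667.50 → outlier.
3991 > 3667.50 → outlier.
4095 > 3667.50 → outlier.
All remaining values lie within [-240.50, 3667.50].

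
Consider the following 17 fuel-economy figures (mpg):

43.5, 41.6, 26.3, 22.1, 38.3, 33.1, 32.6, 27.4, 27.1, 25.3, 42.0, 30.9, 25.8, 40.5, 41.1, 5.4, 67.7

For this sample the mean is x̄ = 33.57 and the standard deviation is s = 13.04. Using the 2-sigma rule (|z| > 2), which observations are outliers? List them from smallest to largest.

5.4, 67.7

Cutoffs at x̄ ± 2s: 33.57 ± 2·13.04 = [7.49, 59.65].
5.4: z = -2.16, |z| > 2 → outlier.
67.7: z = 2.62, |z| > 2 → outlier.
Every other value lies within [7.49, 59.65].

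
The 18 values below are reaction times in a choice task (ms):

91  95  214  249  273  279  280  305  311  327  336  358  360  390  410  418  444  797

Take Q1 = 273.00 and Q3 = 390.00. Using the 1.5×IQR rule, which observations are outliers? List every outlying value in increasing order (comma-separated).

91, 95, 797

IQR = Q3 − Q1 = 390.00 − 273.00 = 117.00.
Lower fence = Q1 − 1.5·IQR = 273.00 − 175.50 = 97.50.
Upper fence = Q3 + 1.5·IQR = 390.00 + 175.50 = 565.50.
91 < 97.50 → outlier.
95 < 97.50 → outlier.
797 > 565.50 → outlier.
All remaining values lie within [97.50, 565.50].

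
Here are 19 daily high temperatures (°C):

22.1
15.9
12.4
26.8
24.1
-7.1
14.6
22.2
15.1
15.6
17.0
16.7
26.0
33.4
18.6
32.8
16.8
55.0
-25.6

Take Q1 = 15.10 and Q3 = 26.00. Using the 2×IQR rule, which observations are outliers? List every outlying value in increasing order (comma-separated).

IQR = Q3 − Q1 = 26.00 − 15.10 = 10.90.
Lower fence = Q1 − 2·IQR = 15.10 − 21.80 = -6.70.
Upper fence = Q3 + 2·IQR = 26.00 + 21.80 = 47.80.
-25.6 < -6.70 → outlier.
-7.1 < -6.70 → outlier.
55.0 > 47.80 → outlier.
All remaining values lie within [-6.70, 47.80].

-25.6, -7.1, 55.0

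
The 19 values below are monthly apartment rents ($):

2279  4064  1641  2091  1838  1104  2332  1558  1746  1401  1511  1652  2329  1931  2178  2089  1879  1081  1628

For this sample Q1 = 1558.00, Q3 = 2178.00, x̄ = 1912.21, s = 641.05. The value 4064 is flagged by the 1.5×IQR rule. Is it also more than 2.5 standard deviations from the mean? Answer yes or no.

yes

z = (4064 − 1912.21) / 641.05 = 3.36.
|z| = 3.36 > 2.5.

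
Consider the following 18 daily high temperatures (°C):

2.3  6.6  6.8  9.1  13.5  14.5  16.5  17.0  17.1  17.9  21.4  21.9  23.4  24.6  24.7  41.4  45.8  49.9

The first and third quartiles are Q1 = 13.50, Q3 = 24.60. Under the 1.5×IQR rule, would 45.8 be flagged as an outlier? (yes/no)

IQR = Q3 − Q1 = 24.60 − 13.50 = 11.10.
Lower fence = Q1 − 1.5·IQR = 13.50 − 16.65 = -3.15.
Upper fence = Q3 + 1.5·IQR = 24.60 + 16.65 = 41.25.
45.8 lies above the upper fence.

yes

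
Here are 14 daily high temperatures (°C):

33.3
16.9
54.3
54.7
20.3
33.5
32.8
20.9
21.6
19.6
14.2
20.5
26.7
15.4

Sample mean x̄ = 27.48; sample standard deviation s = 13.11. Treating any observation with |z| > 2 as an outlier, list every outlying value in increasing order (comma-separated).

54.3, 54.7

Cutoffs at x̄ ± 2s: 27.48 ± 2·13.11 = [1.26, 53.70].
54.3: z = 2.05, |z| > 2 → outlier.
54.7: z = 2.08, |z| > 2 → outlier.
Every other value lies within [1.26, 53.70].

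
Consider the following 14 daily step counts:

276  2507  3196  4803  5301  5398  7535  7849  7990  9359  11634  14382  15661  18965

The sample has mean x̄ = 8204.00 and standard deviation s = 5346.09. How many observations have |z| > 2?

Cutoffs: x̄ ± 2s = [-2488.18, 18896.18].
Outside the cutoffs: 18965.

1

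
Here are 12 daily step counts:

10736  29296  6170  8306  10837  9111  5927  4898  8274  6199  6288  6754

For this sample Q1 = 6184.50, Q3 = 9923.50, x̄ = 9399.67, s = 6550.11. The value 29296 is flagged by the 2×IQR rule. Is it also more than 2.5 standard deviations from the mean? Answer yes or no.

z = (29296 − 9399.67) / 6550.11 = 3.04.
|z| = 3.04 > 2.5.

yes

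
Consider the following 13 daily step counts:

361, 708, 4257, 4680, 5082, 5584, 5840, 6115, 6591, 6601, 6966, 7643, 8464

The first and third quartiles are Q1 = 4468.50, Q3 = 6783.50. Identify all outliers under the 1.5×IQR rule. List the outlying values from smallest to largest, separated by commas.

361, 708

IQR = Q3 − Q1 = 6783.50 − 4468.50 = 2315.00.
Lower fence = Q1 − 1.5·IQR = 4468.50 − 3472.50 = 996.00.
Upper fence = Q3 + 1.5·IQR = 6783.50 + 3472.50 = 10256.00.
361 < 996.00 → outlier.
708 < 996.00 → outlier.
All remaining values lie within [996.00, 10256.00].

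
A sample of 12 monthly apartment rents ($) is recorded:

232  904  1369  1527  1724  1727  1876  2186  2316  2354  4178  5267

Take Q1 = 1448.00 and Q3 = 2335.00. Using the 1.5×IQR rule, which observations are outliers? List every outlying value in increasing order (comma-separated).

4178, 5267

IQR = Q3 − Q1 = 2335.00 − 1448.00 = 887.00.
Lower fence = Q1 − 1.5·IQR = 1448.00 − 1330.50 = 117.50.
Upper fence = Q3 + 1.5·IQR = 2335.00 + 1330.50 = 3665.50.
4178 > 3665.50 → outlier.
5267 > 3665.50 → outlier.
All remaining values lie within [117.50, 3665.50].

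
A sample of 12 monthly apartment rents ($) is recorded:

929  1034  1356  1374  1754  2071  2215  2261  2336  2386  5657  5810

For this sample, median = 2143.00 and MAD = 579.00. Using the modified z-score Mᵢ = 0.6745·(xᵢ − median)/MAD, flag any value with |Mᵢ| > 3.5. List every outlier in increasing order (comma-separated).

|Mᵢ| > 3.5 ⇔ |xᵢ − 2143.00| > 3.5·579.00/0.6745 = 3004.45.
So outliers lie outside [-861.45, 5147.45].
5657: M = 4.09 → outlier.
5810: M = 4.27 → outlier.

5657, 5810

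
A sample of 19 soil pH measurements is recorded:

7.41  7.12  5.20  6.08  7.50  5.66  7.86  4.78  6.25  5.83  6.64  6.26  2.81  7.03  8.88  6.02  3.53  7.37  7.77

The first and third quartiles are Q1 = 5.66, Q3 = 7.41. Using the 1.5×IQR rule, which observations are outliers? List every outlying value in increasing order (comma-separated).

2.81

IQR = Q3 − Q1 = 7.41 − 5.66 = 1.75.
Lower fence = Q1 − 1.5·IQR = 5.66 − 2.625 = 3.035.
Upper fence = Q3 + 1.5·IQR = 7.41 + 2.625 = 10.035.
2.81 < 3.035 → outlier.
All remaining values lie within [3.035, 10.035].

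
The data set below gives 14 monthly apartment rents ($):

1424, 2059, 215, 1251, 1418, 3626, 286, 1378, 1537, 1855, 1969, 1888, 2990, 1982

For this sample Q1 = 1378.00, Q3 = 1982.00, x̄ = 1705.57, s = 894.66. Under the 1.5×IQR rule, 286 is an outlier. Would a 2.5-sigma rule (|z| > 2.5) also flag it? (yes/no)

z = (286 − 1705.57) / 894.66 = -1.59.
|z| = 1.59 ≤ 2.5.

no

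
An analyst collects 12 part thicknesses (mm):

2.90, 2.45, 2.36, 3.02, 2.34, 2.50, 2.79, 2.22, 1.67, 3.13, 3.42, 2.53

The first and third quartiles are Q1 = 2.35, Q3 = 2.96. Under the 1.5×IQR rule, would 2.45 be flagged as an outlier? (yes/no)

no

IQR = Q3 − Q1 = 2.96 − 2.35 = 0.61.
Lower fence = Q1 − 1.5·IQR = 2.35 − 0.915 = 1.435.
Upper fence = Q3 + 1.5·IQR = 2.96 + 0.915 = 3.875.
2.45 lies within [1.435, 3.875].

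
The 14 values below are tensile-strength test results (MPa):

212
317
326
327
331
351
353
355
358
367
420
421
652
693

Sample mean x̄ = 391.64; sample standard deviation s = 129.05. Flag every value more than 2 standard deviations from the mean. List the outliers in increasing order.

652, 693

Cutoffs at x̄ ± 2s: 391.64 ± 2·129.05 = [133.54, 649.74].
652: z = 2.02, |z| > 2 → outlier.
693: z = 2.34, |z| > 2 → outlier.
Every other value lies within [133.54, 649.74].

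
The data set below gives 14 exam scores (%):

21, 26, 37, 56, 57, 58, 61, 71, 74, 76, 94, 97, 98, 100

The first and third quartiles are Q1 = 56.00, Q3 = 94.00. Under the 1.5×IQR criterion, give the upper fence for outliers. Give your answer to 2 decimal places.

151.00

IQR = Q3 − Q1 = 94.00 − 56.00 = 38.00.
Lower fence = Q1 − 1.5·IQR = 56.00 − 57.00 = -1.00.
Upper fence = Q3 + 1.5·IQR = 94.00 + 57.00 = 151.00.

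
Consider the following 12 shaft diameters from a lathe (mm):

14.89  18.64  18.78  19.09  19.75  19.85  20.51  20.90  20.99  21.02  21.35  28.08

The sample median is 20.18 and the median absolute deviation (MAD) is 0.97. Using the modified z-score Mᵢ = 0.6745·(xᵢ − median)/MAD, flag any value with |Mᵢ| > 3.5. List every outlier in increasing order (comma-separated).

14.89, 28.08

|Mᵢ| > 3.5 ⇔ |xᵢ − 20.18| > 3.5·0.97/0.6745 = 5.03.
So outliers lie outside [15.15, 25.21].
14.89: M = -3.68 → outlier.
28.08: M = 5.49 → outlier.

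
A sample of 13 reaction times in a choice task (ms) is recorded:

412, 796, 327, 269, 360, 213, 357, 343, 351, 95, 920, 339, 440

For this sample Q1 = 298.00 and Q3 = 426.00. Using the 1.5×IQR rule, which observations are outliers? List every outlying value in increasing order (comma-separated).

95, 796, 920

IQR = Q3 − Q1 = 426.00 − 298.00 = 128.00.
Lower fence = Q1 − 1.5·IQR = 298.00 − 192.00 = 106.00.
Upper fence = Q3 + 1.5·IQR = 426.00 + 192.00 = 618.00.
95 < 106.00 → outlier.
796 > 618.00 → outlier.
920 > 618.00 → outlier.
All remaining values lie within [106.00, 618.00].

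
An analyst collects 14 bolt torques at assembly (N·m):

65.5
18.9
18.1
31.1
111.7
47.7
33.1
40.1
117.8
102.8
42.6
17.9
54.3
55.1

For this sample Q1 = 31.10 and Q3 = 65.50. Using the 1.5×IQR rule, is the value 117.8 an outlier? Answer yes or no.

IQR = Q3 − Q1 = 65.50 − 31.10 = 34.40.
Lower fence = Q1 − 1.5·IQR = 31.10 − 51.60 = -20.50.
Upper fence = Q3 + 1.5·IQR = 65.50 + 51.60 = 117.10.
117.8 lies above the upper fence.

yes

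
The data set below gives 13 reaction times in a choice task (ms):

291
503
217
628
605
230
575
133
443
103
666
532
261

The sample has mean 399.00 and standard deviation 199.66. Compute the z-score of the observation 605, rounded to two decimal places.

1.03

z = (605 − 399.00) / 199.66 = 1.03.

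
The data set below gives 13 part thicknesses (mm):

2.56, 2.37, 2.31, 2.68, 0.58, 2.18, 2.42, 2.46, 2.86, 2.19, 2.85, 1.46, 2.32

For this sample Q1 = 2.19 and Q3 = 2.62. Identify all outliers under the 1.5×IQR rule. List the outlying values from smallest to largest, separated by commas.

IQR = Q3 − Q1 = 2.62 − 2.19 = 0.43.
Lower fence = Q1 − 1.5·IQR = 2.19 − 0.645 = 1.545.
Upper fence = Q3 + 1.5·IQR = 2.62 + 0.645 = 3.265.
0.58 < 1.545 → outlier.
1.46 < 1.545 → outlier.
All remaining values lie within [1.545, 3.265].

0.58, 1.46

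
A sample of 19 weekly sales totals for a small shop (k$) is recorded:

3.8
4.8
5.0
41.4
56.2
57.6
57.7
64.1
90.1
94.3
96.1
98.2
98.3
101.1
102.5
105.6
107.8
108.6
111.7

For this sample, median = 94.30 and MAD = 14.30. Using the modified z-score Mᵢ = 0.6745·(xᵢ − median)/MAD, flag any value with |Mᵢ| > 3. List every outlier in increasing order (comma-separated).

|Mᵢ| > 3 ⇔ |xᵢ − 94.30| > 3·14.30/0.6745 = 63.60.
So outliers lie outside [30.70, 157.90].
3.8: M = -4.27 → outlier.
4.8: M = -4.22 → outlier.
5.0: M = -4.21 → outlier.

3.8, 4.8, 5.0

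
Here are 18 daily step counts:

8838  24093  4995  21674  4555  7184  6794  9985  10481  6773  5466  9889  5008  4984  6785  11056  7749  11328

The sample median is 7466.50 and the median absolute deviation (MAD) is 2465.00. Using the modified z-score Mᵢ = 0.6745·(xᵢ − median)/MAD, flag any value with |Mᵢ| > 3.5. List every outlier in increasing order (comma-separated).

21674, 24093

|Mᵢ| > 3.5 ⇔ |xᵢ − 7466.50| > 3.5·2465.00/0.6745 = 12790.96.
So outliers lie outside [-5324.46, 20257.46].
21674: M = 3.89 → outlier.
24093: M = 4.55 → outlier.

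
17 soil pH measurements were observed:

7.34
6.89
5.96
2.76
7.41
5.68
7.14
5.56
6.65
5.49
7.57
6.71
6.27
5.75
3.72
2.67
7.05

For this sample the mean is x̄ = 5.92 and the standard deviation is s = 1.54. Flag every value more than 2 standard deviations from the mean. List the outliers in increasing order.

2.67, 2.76

Cutoffs at x̄ ± 2s: 5.92 ± 2·1.54 = [2.84, 9.00].
2.67: z = -2.11, |z| > 2 → outlier.
2.76: z = -2.05, |z| > 2 → outlier.
Every other value lies within [2.84, 9.00].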